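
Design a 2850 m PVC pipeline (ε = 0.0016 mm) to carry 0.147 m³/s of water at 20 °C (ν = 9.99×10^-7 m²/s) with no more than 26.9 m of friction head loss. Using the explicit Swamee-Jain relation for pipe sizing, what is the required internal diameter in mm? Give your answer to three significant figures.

Swamee-Jain (Type III): D = 0.66·[ε^1.25·(LQ²/(gh_f))^4.75 + ν·Q^9.4·(L/(gh_f))^5.2]^0.04
LQ²/(gh_f) = 0.2334; L/(gh_f) = 10.80
Term 1 = ε^1.25·(…)^4.75 = 5.67×10^-11; Term 2 = ν·Q^9.4·(…)^5.2 = 3.52×10^-9
D = 0.66·(5.67×10^-11 + 3.52×10^-9)^0.04 = 0.3032 m = 303 mm
Check: V = 2.04 m/s, Re = 6.18×10^5, f = 0.01271, h_f = 25.3 m ≈ 26.9 m ✓

D ≈ 303 mm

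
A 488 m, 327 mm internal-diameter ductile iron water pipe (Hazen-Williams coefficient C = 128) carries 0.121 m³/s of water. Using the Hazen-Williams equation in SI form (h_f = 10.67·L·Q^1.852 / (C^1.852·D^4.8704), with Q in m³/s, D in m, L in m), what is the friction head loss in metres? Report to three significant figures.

h_f = 10.67·488·0.121^1.852 / (128^1.852·0.327^4.8704) = 3.018 m

h_f ≈ 3.02 m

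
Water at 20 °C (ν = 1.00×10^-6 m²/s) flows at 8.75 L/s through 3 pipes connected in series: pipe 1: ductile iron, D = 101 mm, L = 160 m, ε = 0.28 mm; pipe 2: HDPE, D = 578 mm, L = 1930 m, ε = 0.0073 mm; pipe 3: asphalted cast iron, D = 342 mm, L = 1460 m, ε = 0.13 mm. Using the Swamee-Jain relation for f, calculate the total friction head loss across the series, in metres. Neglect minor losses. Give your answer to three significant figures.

Pipe 1: V = 1.092 m/s, Re = 1.10×10^5, ε/D = 0.00277, f = 0.02708, h_1 = f(L/D)V²/2g = 2.608 m
Pipe 2: V = 0.03335 m/s, Re = 1.93×10^4, ε/D = 1.26×10^-5, f = 0.02609, h_2 = f(L/D)V²/2g = 0.004937 m
Pipe 3: V = 0.09525 m/s, Re = 3.26×10^4, ε/D = 3.80×10^-4, f = 0.02409, h_3 = f(L/D)V²/2g = 0.04756 m
Series → Q common, losses add: H = Σh = 2.661 m

H ≈ 2.66 m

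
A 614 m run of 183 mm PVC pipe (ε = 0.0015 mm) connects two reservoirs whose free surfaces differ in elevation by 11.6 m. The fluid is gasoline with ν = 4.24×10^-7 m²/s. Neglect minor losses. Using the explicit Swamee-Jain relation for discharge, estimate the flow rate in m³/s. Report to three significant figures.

Swamee-Jain (Type II): Q = -0.965·√(gD⁵h_f/L)·ln[ε/(3.7D) + √(3.17ν²L/(gD³h_f))]
√(gD⁵h_f/L) = √(9.81·0.183⁵·11.6/614) = 0.006167
ε/(3.7D) = 2.22×10^-6; √(3.17ν²L/(gD³h_f)) = 2.24×10^-5
Q = -0.965·0.006167·ln(2.461×10^-5) = 0.06316 m³/s
Check: V = 2.40 m/s, Re = 1.04×10^6, f = 0.01175, h_f = 11.6 m ≈ 11.6 m ✓

Q ≈ 0.0632 m³/s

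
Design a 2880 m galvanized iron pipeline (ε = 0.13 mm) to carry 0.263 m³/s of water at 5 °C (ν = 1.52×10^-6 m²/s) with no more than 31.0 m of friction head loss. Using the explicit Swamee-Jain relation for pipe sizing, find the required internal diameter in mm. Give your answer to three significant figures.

D ≈ 394 mm

Swamee-Jain (Type III): D = 0.66·[ε^1.25·(LQ²/(gh_f))^4.75 + ν·Q^9.4·(L/(gh_f))^5.2]^0.04
LQ²/(gh_f) = 0.6550; L/(gh_f) = 9.470
Term 1 = ε^1.25·(…)^4.75 = 1.86×10^-6; Term 2 = ν·Q^9.4·(…)^5.2 = 6.40×10^-7
D = 0.66·(1.86×10^-6 + 6.40×10^-7)^0.04 = 0.3940 m = 394 mm
Check: V = 2.16 m/s, Re = 5.59×10^5, f = 0.01649, h_f = 28.6 m ≈ 31.0 m ✓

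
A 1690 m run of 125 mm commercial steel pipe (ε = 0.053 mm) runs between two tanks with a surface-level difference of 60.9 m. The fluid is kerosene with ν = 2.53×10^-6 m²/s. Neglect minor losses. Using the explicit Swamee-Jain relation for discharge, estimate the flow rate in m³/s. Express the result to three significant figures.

Swamee-Jain (Type II): Q = -0.965·√(gD⁵h_f/L)·ln[ε/(3.7D) + √(3.17ν²L/(gD³h_f))]
√(gD⁵h_f/L) = √(9.81·0.125⁵·60.9/1690) = 0.003285
ε/(3.7D) = 1.15×10^-4; √(3.17ν²L/(gD³h_f)) = 1.71×10^-4
Q = -0.965·0.003285·ln(2.860×10^-4) = 0.02586 m³/s
Check: V = 2.11 m/s, Re = 1.04×10^5, f = 0.01997, h_f = 61.1 m ≈ 60.9 m ✓

Q ≈ 0.0259 m³/s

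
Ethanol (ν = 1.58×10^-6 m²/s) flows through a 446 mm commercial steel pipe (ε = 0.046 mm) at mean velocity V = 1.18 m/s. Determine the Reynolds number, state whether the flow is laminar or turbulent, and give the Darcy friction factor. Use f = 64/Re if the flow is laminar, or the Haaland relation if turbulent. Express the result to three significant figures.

Re ≈ 3.33×10^5; turbulent; f ≈ 0.0150

Re = VD/ν = 1.180·0.446/1.58×10^-6 = 3.33×10^5
Re > 4000 → turbulent; ε/D = 1.03×10^-4
Haaland: f = 0.01504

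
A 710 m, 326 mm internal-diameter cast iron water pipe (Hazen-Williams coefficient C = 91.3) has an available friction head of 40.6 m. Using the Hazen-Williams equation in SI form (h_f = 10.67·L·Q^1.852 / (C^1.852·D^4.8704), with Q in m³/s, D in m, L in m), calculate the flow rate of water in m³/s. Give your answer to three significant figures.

Q ≈ 0.285 m³/s

Rearranging: Q = [h_f·C^1.852·D^4.8704 / (10.67·L)]^(1/1.852)
Q = [40.6·91.3^1.852·0.326^4.8704 / (10.67·710)]^0.540 = 0.2845 m³/s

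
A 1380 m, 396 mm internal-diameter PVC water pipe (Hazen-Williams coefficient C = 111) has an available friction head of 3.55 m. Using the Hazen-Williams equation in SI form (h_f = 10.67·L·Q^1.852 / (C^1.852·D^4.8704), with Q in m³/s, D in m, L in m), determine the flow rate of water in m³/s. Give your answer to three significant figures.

Rearranging: Q = [h_f·C^1.852·D^4.8704 / (10.67·L)]^(1/1.852)
Q = [3.55·111^1.852·0.396^4.8704 / (10.67·1380)]^0.540 = 0.1081 m³/s

Q ≈ 0.108 m³/s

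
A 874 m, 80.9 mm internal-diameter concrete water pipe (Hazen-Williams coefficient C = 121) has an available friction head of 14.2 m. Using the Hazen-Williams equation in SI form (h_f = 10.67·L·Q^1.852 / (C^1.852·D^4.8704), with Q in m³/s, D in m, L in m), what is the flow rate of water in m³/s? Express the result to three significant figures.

Rearranging: Q = [h_f·C^1.852·D^4.8704 / (10.67·L)]^(1/1.852)
Q = [14.2·121^1.852·0.0809^4.8704 / (10.67·874)]^0.540 = 0.004894 m³/s

Q ≈ 0.00489 m³/s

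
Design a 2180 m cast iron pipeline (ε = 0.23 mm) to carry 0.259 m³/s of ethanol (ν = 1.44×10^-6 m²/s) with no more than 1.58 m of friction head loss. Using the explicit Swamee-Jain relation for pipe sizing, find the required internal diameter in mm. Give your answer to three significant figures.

D ≈ 677 mm

Swamee-Jain (Type III): D = 0.66·[ε^1.25·(LQ²/(gh_f))^4.75 + ν·Q^9.4·(L/(gh_f))^5.2]^0.04
LQ²/(gh_f) = 9.435; L/(gh_f) = 140.6
Term 1 = ε^1.25·(…)^4.75 = 1.21; Term 2 = ν·Q^9.4·(…)^5.2 = 0.651
D = 0.66·(1.21 + 0.651)^0.04 = 0.6766 m = 677 mm
Check: V = 0.720 m/s, Re = 3.38×10^5, f = 0.01716, h_f = 1.46 m ≈ 1.58 m ✓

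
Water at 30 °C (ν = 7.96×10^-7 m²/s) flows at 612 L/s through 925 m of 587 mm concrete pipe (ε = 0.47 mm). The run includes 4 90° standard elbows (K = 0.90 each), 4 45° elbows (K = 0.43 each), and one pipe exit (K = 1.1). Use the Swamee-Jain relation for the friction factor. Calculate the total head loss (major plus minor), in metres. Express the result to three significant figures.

H_L ≈ 9.44 m

V = 4Q/(πD²) = 2.261 m/s; V²/2g = 0.2607 m
Re = 1.67×10^6, ε/D = 8.01×10^-4 → f = 0.01890 (Swamee-Jain)
Major: h_f = f(L/D)·V²/2g = 0.01890·1576·0.2607 = 7.764 m
Minor: ΣK = 6.42; h_m = ΣK·V²/2g = 1.673 m
Total H_L = 7.764 + 1.673 = 9.438 m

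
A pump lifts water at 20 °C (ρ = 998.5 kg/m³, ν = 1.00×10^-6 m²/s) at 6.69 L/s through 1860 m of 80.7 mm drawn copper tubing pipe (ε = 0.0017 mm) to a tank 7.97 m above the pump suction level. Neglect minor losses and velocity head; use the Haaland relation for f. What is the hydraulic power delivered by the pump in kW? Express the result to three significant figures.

V = 4Q/(πD²) = 1.308 m/s; Re = 1.06×10^5; ε/D = 2.11×10^-5; f = 0.01771
h_f = f(L/D)V²/2g = 35.59 m
Total head H = z + h_f = 7.97 + 35.59 = 43.56 m
P_hyd = ρgQH = 998.5·9.81·0.00669·43.56 = 2.854 kW

P_hyd ≈ 2.85 kW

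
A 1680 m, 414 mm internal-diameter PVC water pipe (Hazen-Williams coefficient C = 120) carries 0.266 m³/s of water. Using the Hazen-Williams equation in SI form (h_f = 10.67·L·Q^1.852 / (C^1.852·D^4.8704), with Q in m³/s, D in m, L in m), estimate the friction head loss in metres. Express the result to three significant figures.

h_f ≈ 16.0 m

h_f = 10.67·1680·0.266^1.852 / (120^1.852·0.414^4.8704) = 15.96 m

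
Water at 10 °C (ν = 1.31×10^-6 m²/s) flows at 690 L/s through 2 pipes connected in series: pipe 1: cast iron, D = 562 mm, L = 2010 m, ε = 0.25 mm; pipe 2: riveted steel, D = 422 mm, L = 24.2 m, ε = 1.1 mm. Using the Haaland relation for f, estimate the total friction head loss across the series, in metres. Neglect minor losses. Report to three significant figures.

Pipe 1: V = 2.782 m/s, Re = 1.19×10^6, ε/D = 4.45×10^-4, f = 0.01671, h_1 = f(L/D)V²/2g = 23.56 m
Pipe 2: V = 4.933 m/s, Re = 1.59×10^6, ε/D = 0.00261, f = 0.02530, h_2 = f(L/D)V²/2g = 1.799 m
Series → Q common, losses add: H = Σh = 25.36 m

H ≈ 25.4 m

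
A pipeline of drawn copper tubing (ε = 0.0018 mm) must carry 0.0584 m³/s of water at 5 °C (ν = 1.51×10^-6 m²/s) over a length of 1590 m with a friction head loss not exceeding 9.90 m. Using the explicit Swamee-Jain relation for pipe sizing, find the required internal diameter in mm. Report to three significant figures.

Swamee-Jain (Type III): D = 0.66·[ε^1.25·(LQ²/(gh_f))^4.75 + ν·Q^9.4·(L/(gh_f))^5.2]^0.04
LQ²/(gh_f) = 0.05584; L/(gh_f) = 16.37
Term 1 = ε^1.25·(…)^4.75 = 7.36×10^-14; Term 2 = ν·Q^9.4·(…)^5.2 = 7.88×10^-12
D = 0.66·(7.36×10^-14 + 7.88×10^-12)^0.04 = 0.2374 m = 237 mm
Check: V = 1.32 m/s, Re = 2.07×10^5, f = 0.01549, h_f = 9.20 m ≈ 9.90 m ✓

D ≈ 237 mm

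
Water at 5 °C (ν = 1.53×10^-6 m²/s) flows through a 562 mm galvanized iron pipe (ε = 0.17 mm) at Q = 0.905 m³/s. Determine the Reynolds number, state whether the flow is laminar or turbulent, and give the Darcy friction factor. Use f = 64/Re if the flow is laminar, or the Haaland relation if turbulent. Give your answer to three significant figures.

V = 4Q/(πD²) = 3.648 m/s
Re = VD/ν = 3.648·0.562/1.53×10^-6 = 1.34×10^6
Re > 4000 → turbulent; ε/D = 3.02×10^-4
Haaland: f = 0.01547

Re ≈ 1.34×10^6; turbulent; f ≈ 0.0155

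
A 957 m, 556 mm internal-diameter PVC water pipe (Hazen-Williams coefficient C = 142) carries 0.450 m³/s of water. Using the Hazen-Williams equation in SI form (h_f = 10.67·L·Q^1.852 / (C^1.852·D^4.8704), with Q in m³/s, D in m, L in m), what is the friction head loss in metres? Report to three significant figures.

h_f ≈ 4.19 m

h_f = 10.67·957·0.450^1.852 / (142^1.852·0.556^4.8704) = 4.192 m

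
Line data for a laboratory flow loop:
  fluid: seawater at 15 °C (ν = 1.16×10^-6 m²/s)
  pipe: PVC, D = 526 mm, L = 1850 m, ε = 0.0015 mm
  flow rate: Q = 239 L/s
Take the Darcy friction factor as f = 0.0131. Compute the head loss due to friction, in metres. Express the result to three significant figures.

V = 4Q/(πD²) = 4·0.239/(π·0.526²) = 1.100 m/s
h_f = f(L/D)V²/(2g) = 0.01310·(1850/0.526)·1.100²/(2·9.81) = 2.841 m

h_f ≈ 2.84 m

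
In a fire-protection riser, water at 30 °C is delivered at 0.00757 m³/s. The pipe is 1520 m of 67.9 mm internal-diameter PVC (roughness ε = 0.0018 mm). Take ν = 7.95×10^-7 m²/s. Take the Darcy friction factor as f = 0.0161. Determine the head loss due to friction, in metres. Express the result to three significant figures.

V = 4Q/(πD²) = 4·0.00757/(π·0.0679²) = 2.091 m/s
h_f = f(L/D)V²/(2g) = 0.01610·(1520/0.0679)·2.091²/(2·9.81) = 80.28 m

h_f ≈ 80.3 m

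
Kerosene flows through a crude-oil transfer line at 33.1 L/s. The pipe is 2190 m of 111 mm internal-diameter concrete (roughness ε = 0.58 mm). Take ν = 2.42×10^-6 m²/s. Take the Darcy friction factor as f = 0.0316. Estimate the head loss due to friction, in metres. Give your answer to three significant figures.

V = 4Q/(πD²) = 4·0.0331/(π·0.111²) = 3.421 m/s
h_f = f(L/D)V²/(2g) = 0.03160·(2190/0.111)·3.421²/(2·9.81) = 371.8 m

h_f ≈ 372 m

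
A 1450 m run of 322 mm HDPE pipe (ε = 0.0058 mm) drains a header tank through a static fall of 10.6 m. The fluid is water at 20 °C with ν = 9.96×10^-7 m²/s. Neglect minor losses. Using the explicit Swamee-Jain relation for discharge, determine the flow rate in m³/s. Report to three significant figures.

Q ≈ 0.154 m³/s

Swamee-Jain (Type II): Q = -0.965·√(gD⁵h_f/L)·ln[ε/(3.7D) + √(3.17ν²L/(gD³h_f))]
√(gD⁵h_f/L) = √(9.81·0.322⁵·10.6/1450) = 0.01576
ε/(3.7D) = 4.87×10^-6; √(3.17ν²L/(gD³h_f)) = 3.62×10^-5
Q = -0.965·0.01576·ln(4.111×10^-5) = 0.1536 m³/s
Check: V = 1.89 m/s, Re = 6.10×10^5, f = 0.01296, h_f = 10.6 m ≈ 10.6 m ✓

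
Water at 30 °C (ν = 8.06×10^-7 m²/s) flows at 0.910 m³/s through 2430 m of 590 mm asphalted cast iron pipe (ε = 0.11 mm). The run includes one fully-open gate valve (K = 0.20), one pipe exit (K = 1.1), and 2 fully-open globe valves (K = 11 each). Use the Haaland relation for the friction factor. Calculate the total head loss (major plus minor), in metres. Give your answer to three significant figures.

V = 4Q/(πD²) = 3.328 m/s; V²/2g = 0.5647 m
Re = 2.44×10^6, ε/D = 1.86×10^-4 → f = 0.01395 (Haaland)
Major: h_f = f(L/D)·V²/2g = 0.01395·4119·0.5647 = 32.45 m
Minor: ΣK = 23.3; h_m = ΣK·V²/2g = 13.16 m
Total H_L = 32.45 + 13.16 = 45.60 m

H_L ≈ 45.6 m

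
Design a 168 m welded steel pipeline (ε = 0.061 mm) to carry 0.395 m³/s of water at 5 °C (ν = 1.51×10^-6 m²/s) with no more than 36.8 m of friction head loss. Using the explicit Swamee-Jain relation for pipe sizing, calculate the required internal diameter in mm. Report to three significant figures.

D ≈ 249 mm

Swamee-Jain (Type III): D = 0.66·[ε^1.25·(LQ²/(gh_f))^4.75 + ν·Q^9.4·(L/(gh_f))^5.2]^0.04
LQ²/(gh_f) = 0.07261; L/(gh_f) = 0.4654
Term 1 = ε^1.25·(…)^4.75 = 2.10×10^-11; Term 2 = ν·Q^9.4·(…)^5.2 = 4.57×10^-12
D = 0.66·(2.10×10^-11 + 4.57×10^-12)^0.04 = 0.2488 m = 249 mm
Check: V = 8.13 m/s, Re = 1.34×10^6, f = 0.01504, h_f = 34.2 m ≈ 36.8 m ✓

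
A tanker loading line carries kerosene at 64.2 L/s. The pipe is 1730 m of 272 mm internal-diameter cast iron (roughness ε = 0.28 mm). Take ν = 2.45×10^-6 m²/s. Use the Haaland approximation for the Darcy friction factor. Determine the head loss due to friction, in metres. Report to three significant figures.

V = 4Q/(πD²) = 4·0.0642/(π·0.272²) = 1.105 m/s
Re = VD/ν = 1.105·0.272/2.45×10^-6 = 1.23×10^5 → turbulent
ε/D = 0.28/272 = 0.00103
Haaland: f = 0.02170
h_f = f(L/D)V²/(2g) = 0.02170·(1730/0.272)·1.105²/(2·9.81) = 8.587 m

h_f ≈ 8.59 m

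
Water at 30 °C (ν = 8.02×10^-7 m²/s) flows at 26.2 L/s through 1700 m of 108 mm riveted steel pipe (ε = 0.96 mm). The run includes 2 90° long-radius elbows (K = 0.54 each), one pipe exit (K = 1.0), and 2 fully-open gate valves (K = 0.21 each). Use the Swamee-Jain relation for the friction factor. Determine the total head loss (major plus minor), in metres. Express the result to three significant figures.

V = 4Q/(πD²) = 2.860 m/s; V²/2g = 0.4169 m
Re = 3.85×10^5, ε/D = 0.00889 → f = 0.03671 (Swamee-Jain)
Major: h_f = f(L/D)·V²/2g = 0.03671·15741·0.4169 = 240.9 m
Minor: ΣK = 2.50; h_m = ΣK·V²/2g = 1.042 m
Total H_L = 240.9 + 1.042 = 241.9 m

H_L ≈ 242 m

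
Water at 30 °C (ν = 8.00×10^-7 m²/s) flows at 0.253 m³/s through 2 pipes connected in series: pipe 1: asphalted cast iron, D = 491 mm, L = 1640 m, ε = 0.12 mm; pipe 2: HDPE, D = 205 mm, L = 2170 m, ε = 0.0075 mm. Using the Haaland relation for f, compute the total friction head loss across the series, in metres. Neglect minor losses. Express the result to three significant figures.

Pipe 1: V = 1.336 m/s, Re = 8.20×10^5, ε/D = 2.44×10^-4, f = 0.01521, h_1 = f(L/D)V²/2g = 4.624 m
Pipe 2: V = 7.665 m/s, Re = 1.96×10^6, ε/D = 3.66×10^-5, f = 0.01141, h_2 = f(L/D)V²/2g = 361.7 m
Series → Q common, losses add: H = Σh = 366.3 m

H ≈ 366 m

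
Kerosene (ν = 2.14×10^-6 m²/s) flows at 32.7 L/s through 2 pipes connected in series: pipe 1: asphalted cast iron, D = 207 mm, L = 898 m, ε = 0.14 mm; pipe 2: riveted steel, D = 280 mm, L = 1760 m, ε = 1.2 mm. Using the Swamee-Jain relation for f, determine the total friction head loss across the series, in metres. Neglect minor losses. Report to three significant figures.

H ≈ 7.23 m

Pipe 1: V = 0.9717 m/s, Re = 9.40×10^4, ε/D = 6.76×10^-4, f = 0.02130, h_1 = f(L/D)V²/2g = 4.446 m
Pipe 2: V = 0.5311 m/s, Re = 6.95×10^4, ε/D = 0.00429, f = 0.03076, h_2 = f(L/D)V²/2g = 2.780 m
Series → Q common, losses add: H = Σh = 7.225 m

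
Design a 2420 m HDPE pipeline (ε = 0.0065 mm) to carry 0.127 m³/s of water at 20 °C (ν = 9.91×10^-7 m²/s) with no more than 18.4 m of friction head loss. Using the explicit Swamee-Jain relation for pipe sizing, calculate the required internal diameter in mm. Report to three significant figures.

Swamee-Jain (Type III): D = 0.66·[ε^1.25·(LQ²/(gh_f))^4.75 + ν·Q^9.4·(L/(gh_f))^5.2]^0.04
LQ²/(gh_f) = 0.2162; L/(gh_f) = 13.41
Term 1 = ε^1.25·(…)^4.75 = 2.28×10^-10; Term 2 = ν·Q^9.4·(…)^5.2 = 2.72×10^-9
D = 0.66·(2.28×10^-10 + 2.72×10^-9)^0.04 = 0.3008 m = 301 mm
Check: V = 1.79 m/s, Re = 5.42×10^5, f = 0.01326, h_f = 17.4 m ≈ 18.4 m ✓

D ≈ 301 mm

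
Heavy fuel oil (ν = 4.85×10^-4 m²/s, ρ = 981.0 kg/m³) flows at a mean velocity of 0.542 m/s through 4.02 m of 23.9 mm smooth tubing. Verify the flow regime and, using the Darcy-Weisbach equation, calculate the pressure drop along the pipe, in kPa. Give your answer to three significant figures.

Re = VD/ν = 0.542·0.02390/4.85×10^-4 = 26.7 → laminar (Re < 2300)
f = 64/Re = 2.396
h_f = f(L/D)V²/(2g) = 2.396·(4.02/0.02390)·0.542²/(2·9.81) = 6.035 m
Δp = ρg·h_f = 981.0·9.81·6.035 = 58.08 kPa

Δp ≈ 58.1 kPa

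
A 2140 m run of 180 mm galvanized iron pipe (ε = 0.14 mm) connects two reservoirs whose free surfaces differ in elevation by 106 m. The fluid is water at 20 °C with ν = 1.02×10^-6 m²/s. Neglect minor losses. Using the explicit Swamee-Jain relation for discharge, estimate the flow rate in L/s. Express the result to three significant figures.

Q ≈ 76.9 L/s

Swamee-Jain (Type II): Q = -0.965·√(gD⁵h_f/L)·ln[ε/(3.7D) + √(3.17ν²L/(gD³h_f))]
√(gD⁵h_f/L) = √(9.81·0.180⁵·106/2140) = 0.009582
ε/(3.7D) = 2.10×10^-4; √(3.17ν²L/(gD³h_f)) = 3.41×10^-5
Q = -0.965·0.009582·ln(2.443×10^-4) = 0.07691 m³/s
Check: V = 3.02 m/s, Re = 5.33×10^5, f = 0.01928, h_f = 107 m ≈ 106 m ✓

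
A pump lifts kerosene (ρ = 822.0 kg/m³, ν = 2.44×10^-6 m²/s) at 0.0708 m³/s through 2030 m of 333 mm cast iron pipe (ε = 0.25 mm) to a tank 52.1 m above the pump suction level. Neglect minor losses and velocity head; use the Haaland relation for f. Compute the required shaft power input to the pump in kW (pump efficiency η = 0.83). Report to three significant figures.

P_shaft ≈ 38.8 kW

V = 4Q/(πD²) = 0.8129 m/s; Re = 1.11×10^5; ε/D = 7.51×10^-4; f = 0.02084
h_f = f(L/D)V²/2g = 4.279 m
Total head H = z + h_f = 52.1 + 4.279 = 56.38 m
P_hyd = ρgQH = 822.0·9.81·0.0708·56.38 = 32.19 kW
P_shaft = P_hyd/η = 32.19/0.83 = 38.78 kW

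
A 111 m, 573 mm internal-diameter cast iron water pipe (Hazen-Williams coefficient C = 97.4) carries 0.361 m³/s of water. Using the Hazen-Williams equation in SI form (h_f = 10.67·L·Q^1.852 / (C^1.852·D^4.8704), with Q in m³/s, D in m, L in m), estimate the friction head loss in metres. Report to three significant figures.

h_f = 10.67·111·0.361^1.852 / (97.4^1.852·0.573^4.8704) = 0.5611 m

h_f ≈ 0.561 m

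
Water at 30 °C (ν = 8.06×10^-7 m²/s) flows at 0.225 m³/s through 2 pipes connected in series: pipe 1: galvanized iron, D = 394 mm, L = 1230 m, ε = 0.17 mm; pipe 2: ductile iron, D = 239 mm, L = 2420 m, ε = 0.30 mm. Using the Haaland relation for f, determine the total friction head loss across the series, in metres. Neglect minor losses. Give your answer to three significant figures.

Pipe 1: V = 1.845 m/s, Re = 9.02×10^5, ε/D = 4.31×10^-4, f = 0.01673, h_1 = f(L/D)V²/2g = 9.067 m
Pipe 2: V = 5.015 m/s, Re = 1.49×10^6, ε/D = 0.00126, f = 0.02096, h_2 = f(L/D)V²/2g = 272.1 m
Series → Q common, losses add: H = Σh = 281.2 m

H ≈ 281 m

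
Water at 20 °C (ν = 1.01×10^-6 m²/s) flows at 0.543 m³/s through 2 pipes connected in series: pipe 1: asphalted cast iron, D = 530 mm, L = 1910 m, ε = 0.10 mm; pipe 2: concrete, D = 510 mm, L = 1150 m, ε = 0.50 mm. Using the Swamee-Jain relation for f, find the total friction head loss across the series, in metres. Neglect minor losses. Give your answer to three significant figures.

Pipe 1: V = 2.461 m/s, Re = 1.29×10^6, ε/D = 1.89×10^-4, f = 0.01444, h_1 = f(L/D)V²/2g = 16.07 m
Pipe 2: V = 2.658 m/s, Re = 1.34×10^6, ε/D = 9.80×10^-4, f = 0.01985, h_2 = f(L/D)V²/2g = 16.12 m
Series → Q common, losses add: H = Σh = 32.19 m

H ≈ 32.2 m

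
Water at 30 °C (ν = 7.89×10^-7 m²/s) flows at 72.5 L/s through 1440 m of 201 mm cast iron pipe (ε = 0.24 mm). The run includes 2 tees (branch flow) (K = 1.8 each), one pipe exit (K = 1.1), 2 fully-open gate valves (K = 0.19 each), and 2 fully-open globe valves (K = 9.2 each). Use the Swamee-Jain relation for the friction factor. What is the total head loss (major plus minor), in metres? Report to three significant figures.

V = 4Q/(πD²) = 2.285 m/s; V²/2g = 0.2661 m
Re = 5.82×10^5, ε/D = 0.00119 → f = 0.02108 (Swamee-Jain)
Major: h_f = f(L/D)·V²/2g = 0.02108·7164·0.2661 = 40.18 m
Minor: ΣK = 23.5; h_m = ΣK·V²/2g = 6.248 m
Total H_L = 40.18 + 6.248 = 46.43 m

H_L ≈ 46.4 m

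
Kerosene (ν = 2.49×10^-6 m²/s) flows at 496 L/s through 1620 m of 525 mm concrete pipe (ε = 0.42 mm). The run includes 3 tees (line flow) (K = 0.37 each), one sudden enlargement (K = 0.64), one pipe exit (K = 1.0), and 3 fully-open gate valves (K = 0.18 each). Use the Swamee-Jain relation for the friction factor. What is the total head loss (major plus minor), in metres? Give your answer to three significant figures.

V = 4Q/(πD²) = 2.291 m/s; V²/2g = 0.2676 m
Re = 4.83×10^5, ε/D = 8.00×10^-4 → f = 0.01946 (Swamee-Jain)
Major: h_f = f(L/D)·V²/2g = 0.01946·3086·0.2676 = 16.06 m
Minor: ΣK = 3.29; h_m = ΣK·V²/2g = 0.8803 m
Total H_L = 16.06 + 0.8803 = 16.94 m

H_L ≈ 16.9 m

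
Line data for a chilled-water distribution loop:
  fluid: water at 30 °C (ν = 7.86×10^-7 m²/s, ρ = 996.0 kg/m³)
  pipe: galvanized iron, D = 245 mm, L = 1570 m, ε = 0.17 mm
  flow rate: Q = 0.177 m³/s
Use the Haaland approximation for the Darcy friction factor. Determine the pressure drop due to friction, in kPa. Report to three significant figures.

V = 4Q/(πD²) = 4·0.177/(π·0.245²) = 3.754 m/s
Re = VD/ν = 3.754·0.245/7.86×10^-7 = 1.17×10^6 → turbulent
ε/D = 0.17/245 = 6.94×10^-4
Haaland: f = 0.01833
h_f = f(L/D)V²/(2g) = 0.01833·(1570/0.245)·3.754²/(2·9.81) = 84.40 m
Δp = ρg·h_f = 996.0·9.81·84.40 = 824.7 kPa

Δp ≈ 825 kPa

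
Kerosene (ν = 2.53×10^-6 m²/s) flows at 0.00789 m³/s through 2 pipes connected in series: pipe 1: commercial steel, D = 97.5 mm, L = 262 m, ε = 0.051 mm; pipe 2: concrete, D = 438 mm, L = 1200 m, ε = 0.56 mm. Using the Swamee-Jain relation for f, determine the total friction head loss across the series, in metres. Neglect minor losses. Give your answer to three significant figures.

H ≈ 3.61 m

Pipe 1: V = 1.057 m/s, Re = 4.07×10^4, ε/D = 5.23×10^-4, f = 0.02352, h_1 = f(L/D)V²/2g = 3.597 m
Pipe 2: V = 0.05236 m/s, Re = 9070, ε/D = 0.00128, f = 0.03388, h_2 = f(L/D)V²/2g = 0.01297 m
Series → Q common, losses add: H = Σh = 3.610 m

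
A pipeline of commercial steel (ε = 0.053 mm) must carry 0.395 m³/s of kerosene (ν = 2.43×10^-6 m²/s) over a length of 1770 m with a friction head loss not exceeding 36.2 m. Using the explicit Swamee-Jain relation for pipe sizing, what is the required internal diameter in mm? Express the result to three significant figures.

D ≈ 397 mm

Swamee-Jain (Type III): D = 0.66·[ε^1.25·(LQ²/(gh_f))^4.75 + ν·Q^9.4·(L/(gh_f))^5.2]^0.04
LQ²/(gh_f) = 0.7777; L/(gh_f) = 4.984
Term 1 = ε^1.25·(…)^4.75 = 1.37×10^-6; Term 2 = ν·Q^9.4·(…)^5.2 = 1.66×10^-6
D = 0.66·(1.37×10^-6 + 1.66×10^-6)^0.04 = 0.3970 m = 397 mm
Check: V = 3.19 m/s, Re = 5.21×10^5, f = 0.01478, h_f = 34.2 m ≈ 36.2 m ✓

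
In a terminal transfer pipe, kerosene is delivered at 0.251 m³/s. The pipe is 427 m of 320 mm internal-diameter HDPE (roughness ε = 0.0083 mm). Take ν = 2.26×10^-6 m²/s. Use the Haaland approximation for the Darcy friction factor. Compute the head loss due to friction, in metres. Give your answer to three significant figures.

h_f ≈ 9.04 m

V = 4Q/(πD²) = 4·0.251/(π·0.320²) = 3.121 m/s
Re = VD/ν = 3.121·0.320/2.26×10^-6 = 4.42×10^5 → turbulent
ε/D = 0.0083/320 = 2.59×10^-5
Haaland: f = 0.01364
h_f = f(L/D)V²/(2g) = 0.01364·(427/0.320)·3.121²/(2·9.81) = 9.037 m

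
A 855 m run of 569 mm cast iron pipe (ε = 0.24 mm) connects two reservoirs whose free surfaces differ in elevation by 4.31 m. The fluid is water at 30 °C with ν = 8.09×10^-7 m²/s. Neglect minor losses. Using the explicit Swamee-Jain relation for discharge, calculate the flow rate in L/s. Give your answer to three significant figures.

Swamee-Jain (Type II): Q = -0.965·√(gD⁵h_f/L)·ln[ε/(3.7D) + √(3.17ν²L/(gD³h_f))]
√(gD⁵h_f/L) = √(9.81·0.569⁵·4.31/855) = 0.05431
ε/(3.7D) = 1.14×10^-4; √(3.17ν²L/(gD³h_f)) = 1.51×10^-5
Q = -0.965·0.05431·ln(1.291×10^-4) = 0.4693 m³/s
Check: V = 1.85 m/s, Re = 1.30×10^6, f = 0.01661, h_f = 4.33 m ≈ 4.31 m ✓

Q ≈ 469 L/s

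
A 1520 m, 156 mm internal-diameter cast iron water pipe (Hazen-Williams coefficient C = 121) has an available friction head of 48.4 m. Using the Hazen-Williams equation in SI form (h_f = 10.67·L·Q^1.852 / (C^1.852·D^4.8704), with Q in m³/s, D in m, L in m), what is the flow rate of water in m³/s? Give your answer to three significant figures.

Q ≈ 0.0396 m³/s

Rearranging: Q = [h_f·C^1.852·D^4.8704 / (10.67·L)]^(1/1.852)
Q = [48.4·121^1.852·0.156^4.8704 / (10.67·1520)]^0.540 = 0.03957 m³/s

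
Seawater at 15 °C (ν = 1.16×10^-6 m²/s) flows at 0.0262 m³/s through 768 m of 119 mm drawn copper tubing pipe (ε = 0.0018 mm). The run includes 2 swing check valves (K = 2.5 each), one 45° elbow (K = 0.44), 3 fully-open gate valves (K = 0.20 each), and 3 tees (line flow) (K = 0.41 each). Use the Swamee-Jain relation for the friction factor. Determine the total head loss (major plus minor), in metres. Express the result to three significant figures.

V = 4Q/(πD²) = 2.356 m/s; V²/2g = 0.2828 m
Re = 2.42×10^5, ε/D = 1.51×10^-5 → f = 0.01513 (Swamee-Jain)
Major: h_f = f(L/D)·V²/2g = 0.01513·6454·0.2828 = 27.62 m
Minor: ΣK = 7.27; h_m = ΣK·V²/2g = 2.056 m
Total H_L = 27.62 + 2.056 = 29.67 m

H_L ≈ 29.7 m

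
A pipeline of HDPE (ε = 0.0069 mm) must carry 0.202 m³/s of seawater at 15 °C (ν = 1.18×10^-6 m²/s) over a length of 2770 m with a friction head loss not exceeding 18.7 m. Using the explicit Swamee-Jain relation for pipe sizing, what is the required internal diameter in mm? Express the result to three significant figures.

Swamee-Jain (Type III): D = 0.66·[ε^1.25·(LQ²/(gh_f))^4.75 + ν·Q^9.4·(L/(gh_f))^5.2]^0.04
LQ²/(gh_f) = 0.6161; L/(gh_f) = 15.10
Term 1 = ε^1.25·(…)^4.75 = 3.54×10^-8; Term 2 = ν·Q^9.4·(…)^5.2 = 4.71×10^-7
D = 0.66·(3.54×10^-8 + 4.71×10^-7)^0.04 = 0.3696 m = 370 mm
Check: V = 1.88 m/s, Re = 5.90×10^5, f = 0.01304, h_f = 17.7 m ≈ 18.7 m ✓

D ≈ 370 mm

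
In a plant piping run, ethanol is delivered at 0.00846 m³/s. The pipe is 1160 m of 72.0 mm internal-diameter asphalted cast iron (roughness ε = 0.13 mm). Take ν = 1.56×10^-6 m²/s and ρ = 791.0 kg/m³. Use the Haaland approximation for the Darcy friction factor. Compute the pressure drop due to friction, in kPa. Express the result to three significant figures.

V = 4Q/(πD²) = 4·0.00846/(π·0.0720²) = 2.078 m/s
Re = VD/ν = 2.078·0.0720/1.56×10^-6 = 9.59×10^4 → turbulent
ε/D = 0.13/72.0 = 0.00181
Haaland: f = 0.02451
h_f = f(L/D)V²/(2g) = 0.02451·(1160/0.0720)·2.078²/(2·9.81) = 86.91 m
Δp = ρg·h_f = 791.0·9.81·86.91 = 674.4 kPa

Δp ≈ 674 kPa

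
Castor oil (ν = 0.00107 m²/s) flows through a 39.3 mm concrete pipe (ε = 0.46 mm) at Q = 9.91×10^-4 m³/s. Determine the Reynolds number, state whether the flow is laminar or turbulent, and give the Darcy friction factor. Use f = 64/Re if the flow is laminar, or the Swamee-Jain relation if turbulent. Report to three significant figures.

Re ≈ 30.0; laminar; f = 64/Re ≈ 2.13

V = 4Q/(πD²) = 0.8170 m/s
Re = VD/ν = 0.8170·0.0393/0.00107 = 30.0
Re < 2300 → laminar → f = 64/Re = 2.133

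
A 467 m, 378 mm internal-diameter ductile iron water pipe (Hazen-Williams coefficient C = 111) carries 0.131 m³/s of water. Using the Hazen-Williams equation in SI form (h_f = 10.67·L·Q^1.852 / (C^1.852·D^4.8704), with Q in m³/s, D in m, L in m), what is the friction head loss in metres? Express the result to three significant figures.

h_f = 10.67·467·0.131^1.852 / (111^1.852·0.378^4.8704) = 2.150 m

h_f ≈ 2.15 m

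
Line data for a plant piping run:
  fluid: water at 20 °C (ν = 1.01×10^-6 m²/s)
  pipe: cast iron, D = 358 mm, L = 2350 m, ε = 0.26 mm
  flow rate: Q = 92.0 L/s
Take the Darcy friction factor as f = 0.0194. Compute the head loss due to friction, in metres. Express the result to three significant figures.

h_f ≈ 5.42 m

V = 4Q/(πD²) = 4·0.0920/(π·0.358²) = 0.9140 m/s
h_f = f(L/D)V²/(2g) = 0.01940·(2350/0.358)·0.9140²/(2·9.81) = 5.422 m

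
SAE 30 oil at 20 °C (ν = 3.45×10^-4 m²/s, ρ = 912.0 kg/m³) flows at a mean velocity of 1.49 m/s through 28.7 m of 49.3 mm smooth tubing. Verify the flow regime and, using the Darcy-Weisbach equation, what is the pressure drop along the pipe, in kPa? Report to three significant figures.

Re = VD/ν = 1.49·0.04930/3.45×10^-4 = 213 → laminar (Re < 2300)
f = 64/Re = 0.3006
h_f = f(L/D)V²/(2g) = 0.3006·(28.7/0.04930)·1.49²/(2·9.81) = 19.80 m
Δp = ρg·h_f = 912.0·9.81·19.80 = 177.1 kPa

Δp ≈ 177 kPa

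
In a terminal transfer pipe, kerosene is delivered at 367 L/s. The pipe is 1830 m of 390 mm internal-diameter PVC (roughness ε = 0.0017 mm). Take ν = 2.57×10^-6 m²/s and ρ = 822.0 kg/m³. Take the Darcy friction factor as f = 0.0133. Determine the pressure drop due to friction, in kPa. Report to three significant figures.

V = 4Q/(πD²) = 4·0.367/(π·0.390²) = 3.072 m/s
h_f = f(L/D)V²/(2g) = 0.01330·(1830/0.390)·3.072²/(2·9.81) = 30.02 m
Δp = ρg·h_f = 822.0·9.81·30.02 = 242.1 kPa

Δp ≈ 242 kPa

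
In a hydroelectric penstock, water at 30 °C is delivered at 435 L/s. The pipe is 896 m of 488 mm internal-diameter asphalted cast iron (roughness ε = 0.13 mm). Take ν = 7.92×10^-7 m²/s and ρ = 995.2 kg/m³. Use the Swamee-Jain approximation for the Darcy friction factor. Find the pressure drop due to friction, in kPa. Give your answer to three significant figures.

V = 4Q/(πD²) = 4·0.435/(π·0.488²) = 2.326 m/s
Re = VD/ν = 2.326·0.488/7.92×10^-7 = 1.43×10^6 → turbulent
ε/D = 0.13/488 = 2.66×10^-4
Swamee-Jain: f = 0.01522
h_f = f(L/D)V²/(2g) = 0.01522·(896/0.488)·2.326²/(2·9.81) = 7.704 m
Δp = ρg·h_f = 995.2·9.81·7.704 = 75.21 kPa

Δp ≈ 75.2 kPa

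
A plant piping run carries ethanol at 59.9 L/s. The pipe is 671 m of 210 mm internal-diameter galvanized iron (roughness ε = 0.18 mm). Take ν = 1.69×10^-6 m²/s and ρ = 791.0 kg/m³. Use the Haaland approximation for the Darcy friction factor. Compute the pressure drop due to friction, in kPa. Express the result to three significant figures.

V = 4Q/(πD²) = 4·0.0599/(π·0.210²) = 1.729 m/s
Re = VD/ν = 1.729·0.210/1.69×10^-6 = 2.15×10^5 → turbulent
ε/D = 0.18/210 = 8.57×10^-4
Haaland: f = 0.02024
h_f = f(L/D)V²/(2g) = 0.02024·(671/0.210)·1.729²/(2·9.81) = 9.857 m
Δp = ρg·h_f = 791.0·9.81·9.857 = 76.49 kPa

Δp ≈ 76.5 kPa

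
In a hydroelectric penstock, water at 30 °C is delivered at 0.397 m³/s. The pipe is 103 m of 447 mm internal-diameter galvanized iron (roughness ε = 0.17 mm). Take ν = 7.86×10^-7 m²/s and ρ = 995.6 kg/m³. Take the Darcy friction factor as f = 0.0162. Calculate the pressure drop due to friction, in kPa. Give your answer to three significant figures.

V = 4Q/(πD²) = 4·0.397/(π·0.447²) = 2.530 m/s
h_f = f(L/D)V²/(2g) = 0.01620·(103/0.447)·2.530²/(2·9.81) = 1.218 m
Δp = ρg·h_f = 995.6·9.81·1.218 = 11.89 kPa

Δp ≈ 11.9 kPa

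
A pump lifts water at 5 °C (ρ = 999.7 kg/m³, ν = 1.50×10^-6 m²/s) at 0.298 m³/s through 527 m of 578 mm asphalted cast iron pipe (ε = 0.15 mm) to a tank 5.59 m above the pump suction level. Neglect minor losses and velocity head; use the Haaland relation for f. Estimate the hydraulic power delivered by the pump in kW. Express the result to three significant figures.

V = 4Q/(πD²) = 1.136 m/s; Re = 4.38×10^5; ε/D = 2.60×10^-4; f = 0.01598
h_f = f(L/D)V²/2g = 0.9577 m
Total head H = z + h_f = 5.59 + 0.9577 = 6.548 m
P_hyd = ρgQH = 999.7·9.81·0.298·6.548 = 19.14 kW

P_hyd ≈ 19.1 kW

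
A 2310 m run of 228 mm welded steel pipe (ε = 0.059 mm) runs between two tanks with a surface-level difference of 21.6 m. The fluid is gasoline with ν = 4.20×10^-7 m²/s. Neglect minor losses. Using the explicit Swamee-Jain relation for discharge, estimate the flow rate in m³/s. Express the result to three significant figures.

Swamee-Jain (Type II): Q = -0.965·√(gD⁵h_f/L)·ln[ε/(3.7D) + √(3.17ν²L/(gD³h_f))]
√(gD⁵h_f/L) = √(9.81·0.228⁵·21.6/2310) = 0.007518
ε/(3.7D) = 6.99×10^-5; √(3.17ν²L/(gD³h_f)) = 2.27×10^-5
Q = -0.965·0.007518·ln(9.262×10^-5) = 0.06737 m³/s
Check: V = 1.65 m/s, Re = 8.96×10^5, f = 0.01546, h_f = 21.7 m ≈ 21.6 m ✓

Q ≈ 0.0674 m³/s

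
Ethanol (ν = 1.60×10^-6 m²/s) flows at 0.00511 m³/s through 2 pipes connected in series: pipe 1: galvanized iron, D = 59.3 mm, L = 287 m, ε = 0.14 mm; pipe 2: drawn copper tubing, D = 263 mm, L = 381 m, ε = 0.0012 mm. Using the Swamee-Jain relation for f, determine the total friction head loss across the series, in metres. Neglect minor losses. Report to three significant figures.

Pipe 1: V = 1.850 m/s, Re = 6.86×10^4, ε/D = 0.00236, f = 0.02689, h_1 = f(L/D)V²/2g = 22.71 m
Pipe 2: V = 0.09406 m/s, Re = 1.55×10^4, ε/D = 4.56×10^-6, f = 0.02758, h_2 = f(L/D)V²/2g = 0.01802 m
Series → Q common, losses add: H = Σh = 22.72 m

H ≈ 22.7 m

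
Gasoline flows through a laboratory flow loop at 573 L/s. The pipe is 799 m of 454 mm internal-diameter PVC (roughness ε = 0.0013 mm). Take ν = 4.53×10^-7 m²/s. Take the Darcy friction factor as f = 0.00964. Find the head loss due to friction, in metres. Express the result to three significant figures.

h_f ≈ 10.8 m

V = 4Q/(πD²) = 4·0.573/(π·0.454²) = 3.540 m/s
h_f = f(L/D)V²/(2g) = 0.009640·(799/0.454)·3.540²/(2·9.81) = 10.83 m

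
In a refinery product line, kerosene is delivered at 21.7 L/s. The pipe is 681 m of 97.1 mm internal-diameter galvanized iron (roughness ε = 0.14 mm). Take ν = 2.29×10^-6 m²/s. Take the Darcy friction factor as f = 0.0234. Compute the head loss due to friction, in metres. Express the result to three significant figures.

h_f ≈ 71.8 m

V = 4Q/(πD²) = 4·0.0217/(π·0.0971²) = 2.930 m/s
h_f = f(L/D)V²/(2g) = 0.02340·(681/0.0971)·2.930²/(2·9.81) = 71.83 m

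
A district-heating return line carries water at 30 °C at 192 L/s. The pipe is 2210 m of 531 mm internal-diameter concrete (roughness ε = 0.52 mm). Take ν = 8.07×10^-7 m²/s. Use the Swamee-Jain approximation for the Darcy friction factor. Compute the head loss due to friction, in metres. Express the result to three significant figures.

V = 4Q/(πD²) = 4·0.192/(π·0.531²) = 0.8670 m/s
Re = VD/ν = 0.8670·0.531/8.07×10^-7 = 5.70×10^5 → turbulent
ε/D = 0.52/531 = 9.79×10^-4
Swamee-Jain: f = 0.02019
h_f = f(L/D)V²/(2g) = 0.02019·(2210/0.531)·0.8670²/(2·9.81) = 3.219 m

h_f ≈ 3.22 m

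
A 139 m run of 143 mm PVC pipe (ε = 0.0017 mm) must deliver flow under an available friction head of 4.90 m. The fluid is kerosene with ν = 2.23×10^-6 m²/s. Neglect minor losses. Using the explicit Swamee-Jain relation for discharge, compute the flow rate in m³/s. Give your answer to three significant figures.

Swamee-Jain (Type II): Q = -0.965·√(gD⁵h_f/L)·ln[ε/(3.7D) + √(3.17ν²L/(gD³h_f))]
√(gD⁵h_f/L) = √(9.81·0.143⁵·4.90/139) = 0.004547
ε/(3.7D) = 3.21×10^-6; √(3.17ν²L/(gD³h_f)) = 1.25×10^-4
Q = -0.965·0.004547·ln(1.281×10^-4) = 0.03933 m³/s
Check: V = 2.45 m/s, Re = 1.57×10^5, f = 0.01639, h_f = 4.87 m ≈ 4.90 m ✓

Q ≈ 0.0393 m³/s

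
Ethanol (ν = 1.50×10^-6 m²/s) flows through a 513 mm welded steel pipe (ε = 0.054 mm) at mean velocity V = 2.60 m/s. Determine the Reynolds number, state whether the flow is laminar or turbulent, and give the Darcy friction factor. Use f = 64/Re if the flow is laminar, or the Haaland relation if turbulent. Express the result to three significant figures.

Re = VD/ν = 2.600·0.513/1.50×10^-6 = 8.89×10^5
Re > 4000 → turbulent; ε/D = 1.05×10^-4
Haaland: f = 0.01353

Re ≈ 8.89×10^5; turbulent; f ≈ 0.0135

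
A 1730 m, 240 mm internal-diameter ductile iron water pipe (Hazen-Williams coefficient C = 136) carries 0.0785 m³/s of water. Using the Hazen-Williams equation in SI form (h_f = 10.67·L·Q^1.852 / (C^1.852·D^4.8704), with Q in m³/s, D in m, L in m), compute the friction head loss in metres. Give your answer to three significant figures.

h_f = 10.67·1730·0.0785^1.852 / (136^1.852·0.240^4.8704) = 19.36 m

h_f ≈ 19.4 m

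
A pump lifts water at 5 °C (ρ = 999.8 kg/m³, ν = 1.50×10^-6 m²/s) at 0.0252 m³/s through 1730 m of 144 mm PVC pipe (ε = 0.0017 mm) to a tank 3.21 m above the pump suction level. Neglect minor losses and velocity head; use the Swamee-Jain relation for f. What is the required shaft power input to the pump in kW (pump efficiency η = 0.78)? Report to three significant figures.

V = 4Q/(πD²) = 1.547 m/s; Re = 1.49×10^5; ε/D = 1.18×10^-5; f = 0.01656
h_f = f(L/D)V²/2g = 24.28 m
Total head H = z + h_f = 3.21 + 24.28 = 27.49 m
P_hyd = ρgQH = 999.8·9.81·0.0252·27.49 = 6.795 kW
P_shaft = P_hyd/η = 6.795/0.78 = 8.712 kW

P_shaft ≈ 8.71 kW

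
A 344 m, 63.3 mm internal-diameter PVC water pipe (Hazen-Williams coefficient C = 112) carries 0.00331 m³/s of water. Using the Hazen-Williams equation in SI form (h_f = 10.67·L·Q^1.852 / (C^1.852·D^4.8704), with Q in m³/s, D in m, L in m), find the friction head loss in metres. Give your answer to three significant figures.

h_f = 10.67·344·0.00331^1.852 / (112^1.852·0.0633^4.8704) = 10.33 m

h_f ≈ 10.3 m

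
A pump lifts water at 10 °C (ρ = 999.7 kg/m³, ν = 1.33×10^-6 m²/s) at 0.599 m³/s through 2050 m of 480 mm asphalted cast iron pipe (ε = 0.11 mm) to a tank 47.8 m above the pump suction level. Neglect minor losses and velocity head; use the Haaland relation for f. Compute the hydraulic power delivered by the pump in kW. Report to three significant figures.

P_hyd ≈ 488 kW

V = 4Q/(πD²) = 3.310 m/s; Re = 1.19×10^6; ε/D = 2.29×10^-4; f = 0.01480
h_f = f(L/D)V²/2g = 35.30 m
Total head H = z + h_f = 47.8 + 35.30 = 83.10 m
P_hyd = ρgQH = 999.7·9.81·0.599·83.10 = 488.1 kW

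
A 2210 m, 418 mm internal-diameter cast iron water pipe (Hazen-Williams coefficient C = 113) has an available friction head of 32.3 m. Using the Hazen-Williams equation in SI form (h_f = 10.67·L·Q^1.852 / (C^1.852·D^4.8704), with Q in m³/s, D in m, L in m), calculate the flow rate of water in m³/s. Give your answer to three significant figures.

Rearranging: Q = [h_f·C^1.852·D^4.8704 / (10.67·L)]^(1/1.852)
Q = [32.3·113^1.852·0.418^4.8704 / (10.67·2210)]^0.540 = 0.3242 m³/s

Q ≈ 0.324 m³/s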